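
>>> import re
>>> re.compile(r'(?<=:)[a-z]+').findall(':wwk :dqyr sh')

The positive lookaround only admits positions where the adjacent text matches; those characters stay outside the span.
Matches: at [1:4] → 'wwk'; at [6:10] → 'dqyr'.
Since nothing is captured, `findall` lists the 2 matched substrings directly.

['wwk', 'dqyr']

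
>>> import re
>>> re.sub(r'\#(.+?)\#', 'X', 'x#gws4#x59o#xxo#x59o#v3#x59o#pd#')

'xXx59oXx59oXx59oX'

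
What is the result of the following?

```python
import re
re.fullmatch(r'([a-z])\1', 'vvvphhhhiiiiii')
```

None

`re.fullmatch` is like wrapping the pattern in `^…$` (in single-line mode).
Here there's no way to consume every character, so the call returns None.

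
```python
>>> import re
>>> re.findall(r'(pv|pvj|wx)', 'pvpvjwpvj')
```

['pv', 'pv', 'pv']

Alternation tries branches left to right and keeps the first one that lets the overall match succeed at that position.
Scanning left to right: at [0:2] match 'pv', group 1 = 'pv'; at [2:4] match 'pv', group 1 = 'pv'; at [6:8] match 'pv', group 1 = 'pv'.
With a single group, `findall` returns only what that group captured — 3 items.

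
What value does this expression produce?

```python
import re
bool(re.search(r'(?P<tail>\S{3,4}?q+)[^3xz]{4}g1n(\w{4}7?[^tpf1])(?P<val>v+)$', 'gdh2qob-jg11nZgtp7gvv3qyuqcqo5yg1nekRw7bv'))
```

False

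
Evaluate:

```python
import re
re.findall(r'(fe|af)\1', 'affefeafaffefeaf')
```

After group 1 captures some text, `\1` only succeeds where that same text appears again.
`findall` collects group 1 from each match (3 total).

['fe', 'af', 'fe']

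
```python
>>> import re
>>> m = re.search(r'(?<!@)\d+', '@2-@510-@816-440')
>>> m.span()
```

(5, 7)

Because the assertion is negative and zero-width, positions next to the forbidden text are skipped.
`re.search` tries every starting position until one works.
The match spans [5:7] → '10'.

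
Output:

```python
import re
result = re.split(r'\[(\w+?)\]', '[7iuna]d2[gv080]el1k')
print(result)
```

Matches to split on: at [0:7] → '[7iuna]'; at [9:16] → '[gv080]'.
The group in the pattern means `split` returns the separators' captures alongside the pieces.

['', '7iuna', 'd2', 'gv080', 'el1k']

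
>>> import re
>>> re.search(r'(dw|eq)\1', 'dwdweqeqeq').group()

The backreference `\1` re-matches whatever the first group consumed, character for character.
The match spans [0:4] → 'dwdw'.

'dwdw'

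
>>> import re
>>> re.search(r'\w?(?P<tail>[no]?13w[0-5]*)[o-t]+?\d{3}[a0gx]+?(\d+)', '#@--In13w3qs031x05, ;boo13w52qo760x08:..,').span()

The pattern matches optionally a word character; then optionally one of [no], then the literal '13w', then zero or more of a character in [0-5] (captured as 'tail'); then one or more of a character in [o-t] (lazy); then exactly 3 of a digit, then one or more of one of [a0gx] (lazy); then one or more of a digit (captured).
`re.search` scans for the first position where the pattern succeeds.
The match spans [4:18] → 'In13w3qs031x05'.
Captured: group 1 = 'n13w3', group 2 = '05'.

(4, 18)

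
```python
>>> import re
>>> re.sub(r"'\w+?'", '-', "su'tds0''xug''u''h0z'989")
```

Matches: at [2:8] → "'tds0'"; at [8:13] → "'xug'"; at [13:16] → "'u'"; at [16:21] → "'h0z'".
Every occurrence is swapped for '-'.

'su----989'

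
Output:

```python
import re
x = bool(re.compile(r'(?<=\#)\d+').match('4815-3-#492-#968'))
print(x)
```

Because the assertion is zero-width, the text it checks is not consumed and won't appear in the result.
`re.match` only tries the pattern at the start of the string.
Here the string doesn't start with a match, so the call returns None, and `bool(None)` is False.

False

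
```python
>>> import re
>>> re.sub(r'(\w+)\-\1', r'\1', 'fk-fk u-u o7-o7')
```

'fk u o7'

A backreference is literal: `\1` must see the identical characters the first group matched.
Matches: at [0:5] → 'fk-fk'; at [6:9] → 'u-u'; at [10:15] → 'o7-o7'.
The replacement refers to a captured group, so each match is rewritten using its own captured text.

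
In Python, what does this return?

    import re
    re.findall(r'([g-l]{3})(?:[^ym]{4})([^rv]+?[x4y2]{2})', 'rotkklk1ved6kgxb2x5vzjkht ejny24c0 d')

[('kkl', 'd6kgxb2x'), ('jkh', 'ny2')]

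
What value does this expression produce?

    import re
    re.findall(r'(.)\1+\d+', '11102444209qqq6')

The backreference `\1` re-matches whatever the first group consumed, character for character.
`findall` collects group 1 from each match (2 total).

['1', 'q']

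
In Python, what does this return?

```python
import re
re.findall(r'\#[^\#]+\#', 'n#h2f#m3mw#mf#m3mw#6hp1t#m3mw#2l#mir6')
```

['#h2f#', '#mf#', '#6hp1t#', '#2l#']

`findall` yields the raw match text (4 of them) because the pattern has no groups.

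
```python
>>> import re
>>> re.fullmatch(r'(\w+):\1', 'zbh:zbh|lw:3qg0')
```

None

After group 1 captures some text, `\1` only succeeds where that same text appears again.
`re.fullmatch` requires the pattern to consume the entire string.
Here there's no way to consume every character, so the call returns None.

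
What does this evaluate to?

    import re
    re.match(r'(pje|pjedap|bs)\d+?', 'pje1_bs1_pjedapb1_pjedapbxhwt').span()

`re.match` only tries the pattern at the start of the string.
The match spans [0:4] → 'pje1'.
Captured: group 1 = 'pje'.

(0, 4)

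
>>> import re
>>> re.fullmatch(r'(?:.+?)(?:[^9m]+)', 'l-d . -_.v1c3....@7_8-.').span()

The pattern matches one or more of any character (lazy) (non-capturing group); then one or more of any character except [9m] (non-capturing group).
`re.fullmatch` requires the pattern to consume the entire string.
The match spans [0:23] → 'l-d . -_.v1c3....@7_8-.'.

(0, 23)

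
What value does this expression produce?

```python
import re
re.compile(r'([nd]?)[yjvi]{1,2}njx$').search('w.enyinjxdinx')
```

None

Here the pattern never matches, so the call returns None.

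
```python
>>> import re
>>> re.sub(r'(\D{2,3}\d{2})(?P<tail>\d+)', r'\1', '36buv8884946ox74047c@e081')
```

The replacement refers to a captured group, so each match is rewritten using its own captured text.

'36buv88ox74c@e08'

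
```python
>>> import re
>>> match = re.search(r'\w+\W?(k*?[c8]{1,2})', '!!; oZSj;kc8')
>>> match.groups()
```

('kc8',)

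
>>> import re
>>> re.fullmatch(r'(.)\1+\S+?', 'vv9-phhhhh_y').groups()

('v',)

The match spans [0:12] → 'vv9-phhhhh_y'.
Captured: group 1 = 'v'.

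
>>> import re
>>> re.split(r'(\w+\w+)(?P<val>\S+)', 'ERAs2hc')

['', 'ERAs2h', 'c', '']

Pattern: one or more of a word character, then one or more of a word character (captured); then one or more of a non-whitespace character (captured as 'val').
Matches to split on: at [0:7] → 'ERAs2hc'.
Because the pattern has a capturing group, `split` also inserts each captured text between the pieces.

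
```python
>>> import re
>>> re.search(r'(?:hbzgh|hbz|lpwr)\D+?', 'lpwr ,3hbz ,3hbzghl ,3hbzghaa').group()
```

Unlike `match`, `search` isn't anchored — it looks for the pattern anywhere in the string.
The match spans [0:5] → 'lpwr '.

'lpwr '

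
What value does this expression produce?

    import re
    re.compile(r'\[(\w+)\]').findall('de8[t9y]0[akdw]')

['t9y', 'akdw']

Walking the string: at [3:8] match '[t9y]', group 1 = 't9y'; at [9:15] match '[akdw]', group 1 = 'akdw'.
`findall` collects group 1 from each match (2 total).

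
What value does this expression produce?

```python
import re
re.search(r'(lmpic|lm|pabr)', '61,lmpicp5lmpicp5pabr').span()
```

(3, 8)

The regex engine tests alternatives in the order written; an earlier branch that matches wins even if a later one would match more.
The match spans [3:8] → 'lmpic'.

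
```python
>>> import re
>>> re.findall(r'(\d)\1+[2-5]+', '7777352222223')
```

['7']

A backreference is literal: `\1` must see the identical characters the first group matched.
One capturing group, so `findall` returns just the captured substring from the one match — 1 in all.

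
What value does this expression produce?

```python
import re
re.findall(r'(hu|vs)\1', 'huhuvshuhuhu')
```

['hu', 'hu']

The backreference `\1` re-matches whatever the first group consumed, character for character.
One capturing group, so `findall` returns just the captured substring from each match — 2 in all.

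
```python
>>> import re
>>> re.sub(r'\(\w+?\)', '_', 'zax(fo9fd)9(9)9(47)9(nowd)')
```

'zax_9_9_9_'

Matches: at [3:10] → '(fo9fd)'; at [11:14] → '(9)'; at [15:19] → '(47)'; at [20:26] → '(nowd)'.
`sub` substitutes '_' at each match site.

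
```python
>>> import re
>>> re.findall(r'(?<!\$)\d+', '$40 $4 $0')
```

['0']

`(?!…)`/`(?<!…)` only lets a position through if the neighbouring text does NOT match; no characters are consumed.
`findall` yields the raw match text (1 of them) because the pattern has no groups.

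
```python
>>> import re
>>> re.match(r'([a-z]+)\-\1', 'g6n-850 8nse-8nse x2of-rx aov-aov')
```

A backreference is literal: `\1` must see the identical characters the first group matched.
`re.match` won't scan ahead — the pattern has to work from the very first character.
Here the pattern fails at index 0, so the call returns None.

None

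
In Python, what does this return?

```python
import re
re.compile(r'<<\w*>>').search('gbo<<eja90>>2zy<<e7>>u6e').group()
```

The match spans [3:12] → '<<eja90>>'.

'<<eja90>>'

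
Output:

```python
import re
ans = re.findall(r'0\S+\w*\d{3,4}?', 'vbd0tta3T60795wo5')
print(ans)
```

['0tta3T60795']

This matches a literal '0', then one or more of a non-whitespace character; then zero or more of a word character, then 3 to 4 of a digit (lazy).
Matches: at [3:14] → '0tta3T60795'.
Since nothing is captured, `findall` lists the 1 matched substring directly.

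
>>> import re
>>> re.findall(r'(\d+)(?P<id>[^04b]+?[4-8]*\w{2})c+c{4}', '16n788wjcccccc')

[('16', 'n788wj')]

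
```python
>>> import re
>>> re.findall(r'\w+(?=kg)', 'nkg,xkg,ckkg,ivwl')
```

Lookahead/lookbehind check context without consuming it, so the matched span excludes the asserted characters.
With no groups in the pattern, `findall` gives back each whole match — 3 here.

['n', 'x', 'ck']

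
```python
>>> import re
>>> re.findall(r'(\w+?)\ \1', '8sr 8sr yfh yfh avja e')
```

`\1` has to match the exact text group 1 already captured.
Scanning left to right: at [0:7] match '8sr 8sr', group 1 = '8sr'; at [8:15] match 'yfh yfh', group 1 = 'yfh'.
With a single group, `findall` returns only what that group captured — 2 items.

['8sr', 'yfh']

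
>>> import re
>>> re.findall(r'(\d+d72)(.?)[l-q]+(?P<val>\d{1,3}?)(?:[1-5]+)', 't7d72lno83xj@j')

[('7d72', 'l', '8')]

Multiple groups make `findall` return tuples — one 3-tuple for the one match.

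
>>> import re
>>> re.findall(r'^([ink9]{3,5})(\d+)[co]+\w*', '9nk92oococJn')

Multiple groups make `findall` return tuples — one 2-tuple for the one match.

[('9nk9', '2')]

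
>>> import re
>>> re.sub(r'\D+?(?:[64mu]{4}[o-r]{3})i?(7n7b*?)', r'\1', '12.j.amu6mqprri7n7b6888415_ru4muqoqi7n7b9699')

'12.j.amu6mqprri7n7b68884157n7b9699'

This matches one or more of a non-digit (lazy); then exactly 4 of one of [64mu], then exactly 3 of a character in [o-r] (non-capturing group); then optionally a literal 'i'; then the literal '7n7', then zero or more of a literal 'b' (lazy) (captured).
Matches: at [26:39] → '_ru4muqoqi7n7'.
Each match is replaced using the text its own group 1 captured.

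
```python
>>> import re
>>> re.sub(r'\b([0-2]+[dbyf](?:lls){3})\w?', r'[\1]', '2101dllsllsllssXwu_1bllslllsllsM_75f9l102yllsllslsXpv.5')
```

'[2101dllsllslls]Xwu_1bllslllsllsM_75f9l102yllsllslsXpv.5'

`\1` in the replacement pulls in group 1's text for each match.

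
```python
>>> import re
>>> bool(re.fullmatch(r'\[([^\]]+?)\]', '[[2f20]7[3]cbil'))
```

`fullmatch` succeeds only if the pattern covers the string from start to end.
Here the pattern can't cover the whole string, so the call returns None, and `bool(None)` is False.

False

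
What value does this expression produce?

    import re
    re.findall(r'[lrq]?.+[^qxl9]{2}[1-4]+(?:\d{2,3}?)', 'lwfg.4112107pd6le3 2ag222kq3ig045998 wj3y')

['lwfg.4112107pd6le3 2ag222kq3ig0459']

The pattern matches optionally one of [lrq], then one or more of any character; then exactly 2 of any character except [qxl9], then one or more of a character in [1-4]; then 2 to 3 of a digit (lazy) (non-capturing group).
Walking the string: at [0:34] → 'lwfg.4112107pd6le3 2ag222kq3ig0459'.
`findall` yields the raw match text (1 of them) because the pattern has no groups.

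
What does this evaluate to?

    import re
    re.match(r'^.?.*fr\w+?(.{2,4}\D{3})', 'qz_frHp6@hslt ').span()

`re.match` only tries the pattern at the start of the string.
The match spans [0:13] → 'qz_frHp6@hslt'.

(0, 13)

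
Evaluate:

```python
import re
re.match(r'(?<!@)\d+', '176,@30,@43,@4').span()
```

`(?!…)`/`(?<!…)` only lets a position through if the neighbouring text does NOT match; no characters are consumed.
`re.match` won't scan ahead — the pattern has to work from the very first character.
The match spans [0:3] → '176'.

(0, 3)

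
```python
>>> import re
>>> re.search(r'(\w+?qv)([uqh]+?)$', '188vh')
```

None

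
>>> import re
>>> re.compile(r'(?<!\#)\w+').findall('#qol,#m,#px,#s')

['ol', 'x']

`(?!…)`/`(?<!…)` only lets a position through if the neighbouring text does NOT match; no characters are consumed.
Walking the string: at [2:4] → 'ol'; at [10:11] → 'x'.
With no groups in the pattern, `findall` gives back each whole match — 2 here.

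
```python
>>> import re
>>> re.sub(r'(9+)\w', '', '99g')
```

This matches one or more of a literal '9' (captured); then a word character.
Matches: at [0:3] → '99g'.
`sub` substitutes '' at each match site.

''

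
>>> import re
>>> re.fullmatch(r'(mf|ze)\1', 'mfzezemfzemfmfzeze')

None

After group 1 captures some text, `\1` only succeeds where that same text appears again.
`fullmatch` succeeds only if the pattern covers the string from start to end.
Here the string isn't matched end-to-end, so the call returns None.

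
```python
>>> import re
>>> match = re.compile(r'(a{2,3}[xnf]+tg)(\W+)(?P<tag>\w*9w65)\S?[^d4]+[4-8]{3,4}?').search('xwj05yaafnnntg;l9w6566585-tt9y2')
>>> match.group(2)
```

';'

This matches 2 to 3 of the literal 'a', then one or more of one of [xnf], then the literal 'tg' (captured); then one or more of a non-word character (captured); then zero or more of a word character, then the literal '9w', then the literal '65' (captured as 'tag'); then optionally a non-whitespace character, then one or more of any character except [d4], then 3 to 4 of a character in [4-8] (lazy).
Unlike `match`, `search` isn't anchored — it looks for the pattern anywhere in the string.
The match spans [6:25] → 'aafnnntg;l9w6566585'.
Captured: group 1 = 'aafnnntg', group 2 = ';', group 3 = 'l9w65'.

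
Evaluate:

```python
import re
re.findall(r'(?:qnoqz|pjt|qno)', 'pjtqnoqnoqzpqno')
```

The regex engine tests alternatives in the order written; an earlier branch that matches wins even if a later one would match more.
Walking the string: at [0:3] → 'pjt'; at [3:6] → 'qno'; at [6:11] → 'qnoqz'; at [12:15] → 'qno'.
No capturing groups, so `findall` returns the 4 full match strings.

['pjt', 'qno', 'qnoqz', 'qno']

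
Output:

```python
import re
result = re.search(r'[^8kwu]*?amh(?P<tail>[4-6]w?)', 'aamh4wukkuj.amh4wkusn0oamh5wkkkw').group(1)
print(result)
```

The match spans [0:6] → 'aamh4w'.
Captured: group 1 = '4w'.

4w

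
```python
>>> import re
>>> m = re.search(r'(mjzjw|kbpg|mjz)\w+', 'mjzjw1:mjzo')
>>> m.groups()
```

('mjzjw',)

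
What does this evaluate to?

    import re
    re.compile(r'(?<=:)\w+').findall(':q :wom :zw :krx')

['q', 'wom', 'zw', 'krx']

Because the assertion is zero-width, the text it checks is not consumed and won't appear in the result.
No capturing groups, so `findall` returns the 4 full match strings.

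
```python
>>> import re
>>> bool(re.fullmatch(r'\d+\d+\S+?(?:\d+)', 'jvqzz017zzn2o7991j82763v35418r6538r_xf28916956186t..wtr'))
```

False

Pattern: one or more of a digit, then one or more of a digit, then one or more of a non-whitespace character (lazy); then one or more of a digit (non-capturing group).
`fullmatch` succeeds only if the pattern covers the string from start to end.
Here there's no way to consume every character, so the call returns None, and `bool(None)` is False.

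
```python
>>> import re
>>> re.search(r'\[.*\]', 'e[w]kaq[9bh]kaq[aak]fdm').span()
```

(1, 20)

`search` walks the string left to right and returns the first match it finds.
The match spans [1:20] → '[w]kaq[9bh]kaq[aak]'.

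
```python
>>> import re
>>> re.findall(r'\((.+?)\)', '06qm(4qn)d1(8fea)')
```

['4qn', '8fea']

With the lazy modifier that quantifier settles for the fewest repetitions that let the rest of the pattern succeed (the atoms after it are unaffected and can still be greedy).
Matches: at [4:9] match '(4qn)', group 1 = '4qn'; at [11:17] match '(8fea)', group 1 = '8fea'.
Because there's exactly one group, `findall` drops the full match and keeps group 1 from each hit.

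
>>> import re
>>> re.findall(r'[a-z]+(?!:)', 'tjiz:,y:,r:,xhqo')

['tji', 'xhqo']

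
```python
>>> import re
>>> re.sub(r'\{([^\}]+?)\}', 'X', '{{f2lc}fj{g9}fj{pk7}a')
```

'XfjXfjXa'

Each match is replaced by 'X'.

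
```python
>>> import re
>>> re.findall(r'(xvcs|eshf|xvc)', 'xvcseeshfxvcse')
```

['xvcs', 'eshf', 'xvcs']

Alternation isn't longest-match — the leftmost alternative that fits at this position is chosen.
With a single group, `findall` returns only what that group captured — 3 items.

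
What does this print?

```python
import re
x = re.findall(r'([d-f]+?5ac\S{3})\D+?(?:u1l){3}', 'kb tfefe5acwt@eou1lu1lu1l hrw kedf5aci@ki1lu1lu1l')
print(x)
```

['fefe5acwt@']

This matches one or more of a character in [d-f] (lazy), then the literal '5ac', then exactly 3 of a non-whitespace character (captured); then one or more of a non-digit (lazy), then the literal 'u1l' repeated 3 times.
Scanning left to right: at [4:25] match 'fefe5acwt@eou1lu1lu1l', group 1 = 'fefe5acwt@'.
One capturing group, so `findall` returns just the captured substring from the one match — 1 in all.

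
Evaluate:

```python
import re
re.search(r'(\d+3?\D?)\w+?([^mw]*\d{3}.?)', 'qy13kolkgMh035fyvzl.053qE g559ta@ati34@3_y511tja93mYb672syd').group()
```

The match spans [2:46] → '13kolkgMh035fyvzl.053qE g559ta@ati34@3_y511t'.

'13kolkgMh035fyvzl.053qE g559ta@ati34@3_y511t'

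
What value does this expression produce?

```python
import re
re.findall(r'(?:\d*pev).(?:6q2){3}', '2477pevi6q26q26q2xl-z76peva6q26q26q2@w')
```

['2477pevi6q26q26q2', '76peva6q26q26q2']

Pattern: zero or more of a digit, then the literal 'pev' (non-capturing group); then any character, then the literal '6q2' repeated 3 times.
Walking the string: at [0:17] → '2477pevi6q26q26q2'; at [21:36] → '76peva6q26q26q2'.
Since nothing is captured, `findall` lists the 2 matched substrings directly.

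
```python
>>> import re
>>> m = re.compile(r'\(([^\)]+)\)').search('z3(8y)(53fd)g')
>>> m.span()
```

The match spans [2:6] → '(8y)'.

(2, 6)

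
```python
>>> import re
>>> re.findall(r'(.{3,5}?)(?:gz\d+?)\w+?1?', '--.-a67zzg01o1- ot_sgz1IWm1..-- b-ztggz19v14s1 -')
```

[' ot_s', 'b-ztg']

`findall` collects group 1 from each match (2 total).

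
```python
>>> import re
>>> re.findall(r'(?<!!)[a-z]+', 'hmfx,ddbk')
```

['hmfx', 'ddbk']

The negative lookaround is zero-width — it rules out positions where the adjacent text would match, without consuming anything.
Matches: at [0:4] → 'hmfx'; at [5:9] → 'ddbk'.
`findall` yields the raw match text (2 of them) because the pattern has no groups.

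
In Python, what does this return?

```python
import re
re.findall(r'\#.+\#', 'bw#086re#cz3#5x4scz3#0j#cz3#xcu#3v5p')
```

['#086re#cz3#5x4scz3#0j#cz3#xcu#']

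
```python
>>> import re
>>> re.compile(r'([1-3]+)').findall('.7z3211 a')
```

Pattern: one or more of a character in [1-3] (captured).
Scanning left to right: at [3:7] match '3211', group 1 = '3211'.
One capturing group, so `findall` returns just the captured substring from the one match — 1 in all.

['3211']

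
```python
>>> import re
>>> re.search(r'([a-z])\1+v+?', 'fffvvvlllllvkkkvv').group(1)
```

'f'

The match spans [0:4] → 'fffv'.
Captured: group 1 = 'f'.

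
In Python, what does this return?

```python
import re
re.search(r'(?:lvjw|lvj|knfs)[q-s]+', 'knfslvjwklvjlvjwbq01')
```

Here no position works, so the call returns None.

None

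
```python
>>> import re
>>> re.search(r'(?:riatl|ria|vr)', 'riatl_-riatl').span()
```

Alternation tries branches left to right and keeps the first one that lets the overall match succeed at that position.
`search` walks the string left to right and returns the first match it finds.
The match spans [0:5] → 'riatl'.

(0, 5)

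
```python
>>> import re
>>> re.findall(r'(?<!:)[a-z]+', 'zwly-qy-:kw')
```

['zwly', 'qy', 'w']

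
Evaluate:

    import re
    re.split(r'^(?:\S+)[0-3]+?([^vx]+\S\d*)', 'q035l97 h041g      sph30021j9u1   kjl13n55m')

This matches anchored at the start of the string; then one or more of a non-whitespace character (non-capturing group); then one or more of a character in [0-3] (lazy); then one or more of any character except [vx], then a non-whitespace character, then zero or more of a digit (captured).
Matches to split on: at [0:43] → 'q035l97 h041g      sph30021j9u1   kjl13n55m'.
`re.split` interleaves the captured-group text with the surrounding fragments.

['', '5l97 h041g      sph30021j9u1   kjl13n55m', '']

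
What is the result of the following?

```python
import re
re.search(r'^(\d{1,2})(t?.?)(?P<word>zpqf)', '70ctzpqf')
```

None

This matches anchored at the start of the string; then 1 to 2 of a digit (captured); then optionally a literal 't', then optionally any character (captured); then the literal 'zp', then the literal 'qf' (captured as 'word').
`search` walks the string left to right and returns the first match it finds.
Here nothing in the string fits, so the call returns None.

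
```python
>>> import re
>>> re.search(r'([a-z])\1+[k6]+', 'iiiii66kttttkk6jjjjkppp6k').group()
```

'iiiii66k'

A backreference is literal: `\1` must see the identical characters the first group matched.
The match spans [0:8] → 'iiiii66k'.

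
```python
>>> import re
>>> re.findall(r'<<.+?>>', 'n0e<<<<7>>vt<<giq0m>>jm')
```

['<<<<7>>', '<<giq0m>>']

The `?` after the quantifier makes it lazy — it takes as little as possible before letting the rest of the pattern try.
Matches: at [3:10] → '<<<<7>>'; at [12:21] → '<<giq0m>>'.
No capturing groups, so `findall` returns the 2 full match strings.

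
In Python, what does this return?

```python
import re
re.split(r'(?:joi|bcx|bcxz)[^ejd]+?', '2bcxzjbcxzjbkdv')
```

Matches to split on: at [1:5] → 'bcxz'; at [6:10] → 'bcxz'.
The string is cut at each match, leaving 3 pieces.

['2', 'j', 'jbkdv']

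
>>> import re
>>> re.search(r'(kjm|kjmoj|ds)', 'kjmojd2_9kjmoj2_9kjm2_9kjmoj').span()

The regex engine tests alternatives in the order written; an earlier branch that matches wins even if a later one would match more.
`re.search` tries every starting position until one works.
The match spans [0:3] → 'kjm'.
Captured: group 1 = 'kjm'.

(0, 3)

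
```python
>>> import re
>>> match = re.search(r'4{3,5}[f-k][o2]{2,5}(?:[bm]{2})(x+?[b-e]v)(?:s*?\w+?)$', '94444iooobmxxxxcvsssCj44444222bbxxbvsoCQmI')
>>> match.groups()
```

Pattern: 3 to 5 of the literal '4', then a character in [f-k], then 2 to 5 of one of [o2]; then exactly 2 of one of [bm] (non-capturing group); then one or more of the literal 'x' (lazy), then a character in [b-e], then a literal 'v' (captured); then zero or more of a literal 's' (lazy), then one or more of a word character (lazy) (non-capturing group); then anchored at the end.
Unlike `match`, `search` isn't anchored — it looks for the pattern anywhere in the string.
The match spans [1:42] → '4444iooobmxxxxcvsssCj44444222bbxxbvsoCQmI'.
Captured: group 1 = 'xxxxcv'.

('xxxxcv',)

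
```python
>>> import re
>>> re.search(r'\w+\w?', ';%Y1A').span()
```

(2, 5)

The pattern matches one or more of a word character; then optionally a word character.
The match spans [2:5] → 'Y1A'.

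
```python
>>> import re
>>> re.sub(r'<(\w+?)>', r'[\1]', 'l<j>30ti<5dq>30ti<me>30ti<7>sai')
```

'l[j]30ti[5dq]30ti[me]30ti[7]sai'

`\1` in the replacement pulls in group 1's text for each match.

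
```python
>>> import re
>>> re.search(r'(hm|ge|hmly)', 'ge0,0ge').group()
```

'ge'

Unlike `match`, `search` isn't anchored — it looks for the pattern anywhere in the string.
The match spans [0:2] → 'ge'.
Captured: group 1 = 'ge'.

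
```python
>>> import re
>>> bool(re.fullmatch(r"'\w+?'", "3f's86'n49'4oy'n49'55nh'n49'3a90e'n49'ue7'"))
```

`re.fullmatch` requires the pattern to consume the entire string.
Here there's no way to consume every character, so the call returns None, and `bool(None)` is False.

False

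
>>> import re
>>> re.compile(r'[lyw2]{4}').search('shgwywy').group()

'wywy'

The pattern matches exactly 4 of one of [lyw2].
The match spans [3:7] → 'wywy'.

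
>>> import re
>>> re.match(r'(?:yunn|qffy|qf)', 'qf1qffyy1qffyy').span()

`re.match` only tries the pattern at the start of the string.
The match spans [0:2] → 'qf'.

(0, 2)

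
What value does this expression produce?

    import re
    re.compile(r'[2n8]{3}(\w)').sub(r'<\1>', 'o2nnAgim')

'o<A>gim'

This matches exactly 3 of one of [2n8]; then a word character (captured).
Matches: at [1:5] → '2nnA'.
`\1` in the replacement pulls in group 1's text for each match.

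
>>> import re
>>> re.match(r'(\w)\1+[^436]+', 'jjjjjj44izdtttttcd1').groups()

('j',)

After group 1 captures some text, `\1` only succeeds where that same text appears again.
`re.match` won't scan ahead — the pattern has to work from the very first character.
The match spans [0:6] → 'jjjjjj'.
Captured: group 1 = 'j'.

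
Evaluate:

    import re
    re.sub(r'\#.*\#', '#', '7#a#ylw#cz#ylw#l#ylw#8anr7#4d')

Matches: at [1:27] → '#a#ylw#cz#ylw#l#ylw#8anr7#'.
Every occurrence is swapped for '#'.

'7#4d'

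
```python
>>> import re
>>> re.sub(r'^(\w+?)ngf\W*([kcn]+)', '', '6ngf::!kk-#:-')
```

'-#:-'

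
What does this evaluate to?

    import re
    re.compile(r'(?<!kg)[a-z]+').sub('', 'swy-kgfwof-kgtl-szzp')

'---'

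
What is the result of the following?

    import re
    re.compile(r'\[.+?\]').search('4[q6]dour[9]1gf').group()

'[q6]'

A non-greedy quantifier consumes as few characters as it can — just enough that the remainder of the pattern still matches from where it stops; whatever follows it matches normally.
The match spans [1:5] → '[q6]'.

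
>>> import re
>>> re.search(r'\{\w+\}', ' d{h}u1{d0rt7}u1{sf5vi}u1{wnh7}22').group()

`re.search` tries every starting position until one works.
The match spans [2:5] → '{h}'.

'{h}'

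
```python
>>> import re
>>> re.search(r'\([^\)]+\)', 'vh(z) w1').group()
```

`re.search` scans for the first position where the pattern succeeds.
The match spans [2:5] → '(z)'.

'(z)'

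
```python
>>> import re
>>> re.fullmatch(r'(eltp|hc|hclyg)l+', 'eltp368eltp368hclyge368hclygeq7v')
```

For `fullmatch`, every character of the input must be accounted for by the pattern.
Here the pattern can't cover the whole string, so the call returns None.

None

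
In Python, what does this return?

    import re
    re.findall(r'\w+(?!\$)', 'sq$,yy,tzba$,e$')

The negative lookahead/lookbehind blocks any match where the forbidden context is present.
Matches: at [0:1] → 's'; at [4:6] → 'yy'; at [7:10] → 'tzb'.
With no groups in the pattern, `findall` gives back each whole match — 3 here.

['s', 'yy', 'tzb']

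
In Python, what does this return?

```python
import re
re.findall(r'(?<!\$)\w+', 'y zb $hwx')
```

['y', 'zb', 'wx']

The negative lookaround is zero-width — it rules out positions where the adjacent text would match, without consuming anything.
Matches: at [0:1] → 'y'; at [2:4] → 'zb'; at [7:9] → 'wx'.
Since nothing is captured, `findall` lists the 3 matched substrings directly.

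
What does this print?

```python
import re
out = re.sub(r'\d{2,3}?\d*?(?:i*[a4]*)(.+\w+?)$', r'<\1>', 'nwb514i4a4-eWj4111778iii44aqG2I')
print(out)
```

nwb<i4a4-eWj4111778iii44aqG2I>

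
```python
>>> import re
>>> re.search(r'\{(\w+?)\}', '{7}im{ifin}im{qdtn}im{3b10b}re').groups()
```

('7',)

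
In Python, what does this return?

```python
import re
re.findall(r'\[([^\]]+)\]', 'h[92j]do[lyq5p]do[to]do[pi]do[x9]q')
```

Because there's exactly one group, `findall` drops the full match and keeps group 1 from each hit.

['92j', 'lyq5p', 'to', 'pi', 'x9']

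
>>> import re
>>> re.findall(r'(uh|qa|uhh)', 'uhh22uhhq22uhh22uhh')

`|` is ordered: at each position the engine commits to the first alternative that works.
`findall` collects group 1 from each match (4 total).

['uh', 'uh', 'uh', 'uh']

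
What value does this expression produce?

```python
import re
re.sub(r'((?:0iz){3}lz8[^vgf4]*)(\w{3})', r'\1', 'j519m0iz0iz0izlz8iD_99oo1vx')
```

The pattern matches the literal '0iz' repeated 3 times, then the literal 'lz8', then zero or more of any character except [vgf4] (captured); then exactly 3 of a word character (captured).
The replacement refers to a captured group, so each match is rewritten using its own captured text.

'j519m0iz0iz0izlz8iD_99oo'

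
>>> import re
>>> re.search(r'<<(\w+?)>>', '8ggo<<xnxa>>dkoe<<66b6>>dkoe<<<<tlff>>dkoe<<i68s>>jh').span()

(4, 12)

`re.search` tries every starting position until one works.
The match spans [4:12] → '<<xnxa>>'.
Captured: group 1 = 'xnxa'.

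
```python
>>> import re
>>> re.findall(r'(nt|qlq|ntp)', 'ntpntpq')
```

The regex engine tests alternatives in the order written; an earlier branch that matches wins even if a later one would match more.
With a single group, `findall` returns only what that group captured — 2 items.

['nt', 'nt']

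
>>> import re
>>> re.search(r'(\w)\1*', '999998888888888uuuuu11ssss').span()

A backreference is literal: `\1` must see the identical characters the first group matched.
`re.search` scans for the first position where the pattern succeeds.
The match spans [0:5] → '99999'.
Captured: group 1 = '9'.

(0, 5)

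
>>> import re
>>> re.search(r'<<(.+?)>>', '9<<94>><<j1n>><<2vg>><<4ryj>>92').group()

The match spans [1:7] → '<<94>>'.

'<<94>>'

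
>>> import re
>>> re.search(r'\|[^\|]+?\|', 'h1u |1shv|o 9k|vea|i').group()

'|1shv|'

Unlike `match`, `search` isn't anchored — it looks for the pattern anywhere in the string.
The match spans [4:10] → '|1shv|'.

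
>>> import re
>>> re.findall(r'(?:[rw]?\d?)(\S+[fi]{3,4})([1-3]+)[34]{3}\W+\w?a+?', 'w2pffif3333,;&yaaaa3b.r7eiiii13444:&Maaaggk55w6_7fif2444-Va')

[('pffif3333,;&yaaaa3b.r7eiiii13444:&Maaaggk55w6_7fif', '2')]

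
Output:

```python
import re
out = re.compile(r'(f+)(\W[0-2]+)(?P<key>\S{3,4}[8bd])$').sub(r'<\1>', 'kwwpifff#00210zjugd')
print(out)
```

This matches one or more of a literal 'f' (captured); then a non-word character, then one or more of a character in [0-2] (captured); then 3 to 4 of a non-whitespace character, then one of [8bd] (captured as 'key'); then anchored at the end.
Matches: at [5:19] → 'fff#00210zjugd'.
The replacement refers to a captured group, so each match is rewritten using its own captured text.

kwwpi<fff>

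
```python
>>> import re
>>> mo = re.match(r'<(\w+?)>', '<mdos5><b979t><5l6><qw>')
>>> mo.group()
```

With `match`, the pattern is implicitly anchored at the beginning.
The match spans [0:7] → '<mdos5>'.

'<mdos5>'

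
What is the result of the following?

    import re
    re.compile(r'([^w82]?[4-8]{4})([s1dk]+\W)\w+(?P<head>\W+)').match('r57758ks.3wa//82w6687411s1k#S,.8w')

None

This matches optionally any character except [w82], then exactly 4 of a character in [4-8] (captured); then one or more of one of [s1dk], then a non-word character (captured); then one or more of a word character; then one or more of a non-word character (captured as 'head').
`re.match` only tries the pattern at the start of the string.
Here the string doesn't start with a match, so the call returns None.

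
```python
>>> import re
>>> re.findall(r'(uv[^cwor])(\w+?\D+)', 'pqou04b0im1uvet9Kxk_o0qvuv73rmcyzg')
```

[('uve', 't9Kxk_o'), ('uv7', '3rmcyzg')]

This matches the literal 'uv', then any character except [cwor] (captured); then one or more of a word character (lazy), then one or more of a non-digit (captured).
`findall` packs the 2 group values into a tuple for every match.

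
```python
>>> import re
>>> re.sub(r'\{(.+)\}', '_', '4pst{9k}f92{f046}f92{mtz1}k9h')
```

'4pst_k9h'

Each match is replaced by '_'.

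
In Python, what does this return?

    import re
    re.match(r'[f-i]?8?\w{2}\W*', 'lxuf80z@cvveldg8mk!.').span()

Pattern: optionally a character in [f-i], then optionally the literal '8', then exactly 2 of a word character; then zero or more of a non-word character.
`re.match` only tries the pattern at the start of the string.
The match spans [0:2] → 'lx'.

(0, 2)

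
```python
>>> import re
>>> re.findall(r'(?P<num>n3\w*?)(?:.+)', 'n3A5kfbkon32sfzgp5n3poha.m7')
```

['n3']

This matches the literal 'n3', then zero or more of a word character (lazy) (captured as 'num'); then one or more of any character (non-capturing group).
Walking the string: at [0:27] match 'n3A5kfbkon32sfzgp5n3poha.m7', group 1 = 'n3'.
With a single group, `findall` returns only what that group captured — 1 item.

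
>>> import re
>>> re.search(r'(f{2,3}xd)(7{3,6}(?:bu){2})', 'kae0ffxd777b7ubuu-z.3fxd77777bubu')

None

Here nothing in the string fits, so the call returns None.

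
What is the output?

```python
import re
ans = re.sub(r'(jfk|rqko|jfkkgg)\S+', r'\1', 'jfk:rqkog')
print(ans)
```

Matches: at [0:9] → 'jfk:rqkog'.
Each match is replaced using the text its own group 1 captured.

jfk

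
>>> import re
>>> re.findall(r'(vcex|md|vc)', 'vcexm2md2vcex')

['vcex', 'md', 'vcex']

`|` is ordered: at each position the engine commits to the first alternative that works.
Walking the string: at [0:4] match 'vcex', group 1 = 'vcex'; at [6:8] match 'md', group 1 = 'md'; at [9:13] match 'vcex', group 1 = 'vcex'.
One capturing group, so `findall` returns just the captured substring from each match — 3 in all.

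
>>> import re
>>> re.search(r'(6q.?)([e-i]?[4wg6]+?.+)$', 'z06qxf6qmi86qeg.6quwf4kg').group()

This matches the literal '6q', then optionally any character (captured); then optionally a character in [e-i], then one or more of one of [4wg6] (lazy), then one or more of any character (captured); then anchored at the end.
Unlike `match`, `search` isn't anchored — it looks for the pattern anywhere in the string.
The match spans [2:24] → '6qxf6qmi86qeg.6quwf4kg'.
Captured: group 1 = '6qx', group 2 = 'f6qmi86qeg.6quwf4kg'.

'6qxf6qmi86qeg.6quwf4kg'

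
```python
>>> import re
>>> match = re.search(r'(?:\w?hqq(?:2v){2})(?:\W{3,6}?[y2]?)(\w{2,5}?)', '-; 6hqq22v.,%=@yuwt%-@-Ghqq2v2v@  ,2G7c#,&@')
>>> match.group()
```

'Ghqq2v2v@  ,2G7'

The match spans [23:38] → 'Ghqq2v2v@  ,2G7'.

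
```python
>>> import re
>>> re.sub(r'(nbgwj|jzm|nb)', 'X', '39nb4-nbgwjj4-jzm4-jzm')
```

'39X4-Xj4-X4-X'

Alternation tries branches left to right and keeps the first one that lets the overall match succeed at that position.
Matches: at [2:4] → 'nb'; at [6:11] → 'nbgwj'; at [14:17] → 'jzm'; at [19:22] → 'jzm'.
Every occurrence is swapped for 'X'.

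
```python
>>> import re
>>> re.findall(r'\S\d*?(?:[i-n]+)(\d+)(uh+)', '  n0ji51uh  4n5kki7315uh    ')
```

The pattern matches a non-whitespace character, then zero or more of a digit (lazy); then one or more of a character in [i-n] (non-capturing group); then one or more of a digit (captured); then the literal 'u', then one or more of the literal 'h' (captured).
Matches: at [2:10] match 'n0ji51uh', groups = ('51', 'uh'); at [13:24] match 'n5kki7315uh', groups = ('7315', 'uh').
Multiple groups make `findall` return tuples — one 2-tuple for each match.

[('51', 'uh'), ('7315', 'uh')]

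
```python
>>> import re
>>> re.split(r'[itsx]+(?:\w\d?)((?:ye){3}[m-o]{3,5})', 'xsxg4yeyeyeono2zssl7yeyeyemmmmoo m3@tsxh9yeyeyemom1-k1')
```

With a capturing group present, the delimiter's captured portion is kept in the result list.

['', 'yeyeyeono', '2z', 'yeyeyemmmmo', 'o m3@', 'yeyeyemom', '1-k1']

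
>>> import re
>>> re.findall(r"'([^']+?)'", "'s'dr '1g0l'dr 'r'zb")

Walking the string: at [0:3] match "'s'", group 1 = 's'; at [6:12] match "'1g0l'", group 1 = '1g0l'; at [15:18] match "'r'", group 1 = 'r'.
With a single group, `findall` returns only what that group captured — 3 items.

['s', '1g0l', 'r']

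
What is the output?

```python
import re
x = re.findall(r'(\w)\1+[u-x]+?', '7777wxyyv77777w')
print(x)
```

['7', 'y', '7']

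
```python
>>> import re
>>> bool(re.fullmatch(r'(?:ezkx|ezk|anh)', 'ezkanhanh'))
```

`re.fullmatch` requires the pattern to consume the entire string.
Here the pattern can't cover the whole string, so the call returns None, and `bool(None)` is False.

False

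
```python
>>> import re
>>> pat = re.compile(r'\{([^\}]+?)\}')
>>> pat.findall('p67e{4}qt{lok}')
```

['4', 'lok']

Matches: at [4:7] match '{4}', group 1 = '4'; at [9:14] match '{lok}', group 1 = 'lok'.
`findall` collects group 1 from each match (2 total).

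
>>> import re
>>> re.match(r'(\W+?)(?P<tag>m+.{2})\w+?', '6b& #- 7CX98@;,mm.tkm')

None

The pattern matches one or more of a non-word character (lazy) (captured); then one or more of the literal 'm', then exactly 2 of any character (captured as 'tag'); then one or more of a word character (lazy).
`match` is anchored at position 0; if the pattern doesn't fit there, it returns None.
Here the string doesn't start with a match, so the call returns None.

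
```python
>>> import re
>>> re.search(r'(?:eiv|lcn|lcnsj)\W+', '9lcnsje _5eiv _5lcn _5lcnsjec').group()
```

The match spans [10:14] → 'eiv '.

'eiv '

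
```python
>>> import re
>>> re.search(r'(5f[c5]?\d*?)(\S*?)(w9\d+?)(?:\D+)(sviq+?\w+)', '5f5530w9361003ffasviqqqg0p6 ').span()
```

(0, 27)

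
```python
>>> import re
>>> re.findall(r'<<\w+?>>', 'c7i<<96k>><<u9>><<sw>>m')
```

['<<96k>>', '<<u9>>', '<<sw>>']

Matches: at [3:10] → '<<96k>>'; at [10:16] → '<<u9>>'; at [16:22] → '<<sw>>'.
With no groups in the pattern, `findall` gives back each whole match — 3 here.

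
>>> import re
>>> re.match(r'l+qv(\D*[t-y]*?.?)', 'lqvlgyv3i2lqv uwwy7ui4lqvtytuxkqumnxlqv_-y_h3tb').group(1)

The match spans [0:8] → 'lqvlgyv3'.
Captured: group 1 = 'lgyv3'.

'lgyv3'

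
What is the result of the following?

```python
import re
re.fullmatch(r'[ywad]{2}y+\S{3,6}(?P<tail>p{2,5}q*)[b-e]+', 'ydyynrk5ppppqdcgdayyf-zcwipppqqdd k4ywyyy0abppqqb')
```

None

Pattern: exactly 2 of one of [ywad], then one or more of a literal 'y', then 3 to 6 of a non-whitespace character; then 2 to 5 of a literal 'p', then zero or more of the literal 'q' (captured as 'tail'); then one or more of a character in [b-e].
`re.fullmatch` requires the pattern to consume the entire string.
Here the string isn't matched end-to-end, so the call returns None.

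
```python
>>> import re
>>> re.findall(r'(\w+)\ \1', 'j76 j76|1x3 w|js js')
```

['j76', 'js']

A backreference is literal: `\1` must see the identical characters the first group matched.
Scanning left to right: at [0:7] match 'j76 j76', group 1 = 'j76'; at [14:19] match 'js js', group 1 = 'js'.
`findall` collects group 1 from each match (2 total).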